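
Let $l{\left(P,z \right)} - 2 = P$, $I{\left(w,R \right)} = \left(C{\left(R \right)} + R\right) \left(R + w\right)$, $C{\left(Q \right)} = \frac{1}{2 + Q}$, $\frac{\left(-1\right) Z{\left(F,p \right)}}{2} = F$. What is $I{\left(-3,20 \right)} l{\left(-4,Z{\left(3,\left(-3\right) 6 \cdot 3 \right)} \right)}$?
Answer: $- \frac{7497}{11} \approx -681.54$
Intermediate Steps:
$Z{\left(F,p \right)} = - 2 F$
$I{\left(w,R \right)} = \left(R + w\right) \left(R + \frac{1}{2 + R}\right)$ ($I{\left(w,R \right)} = \left(\frac{1}{2 + R} + R\right) \left(R + w\right) = \left(R + \frac{1}{2 + R}\right) \left(R + w\right) = \left(R + w\right) \left(R + \frac{1}{2 + R}\right)$)
$l{\left(P,z \right)} = 2 + P$
$I{\left(-3,20 \right)} l{\left(-4,Z{\left(3,\left(-3\right) 6 \cdot 3 \right)} \right)} = \frac{20 - 3 + 20 \left(2 + 20\right) \left(20 - 3\right)}{2 + 20} \left(2 - 4\right) = \frac{20 - 3 + 20 \cdot 22 \cdot 17}{22} \left(-2\right) = \frac{20 - 3 + 7480}{22} \left(-2\right) = \frac{1}{22} \cdot 7497 \left(-2\right) = \frac{7497}{22} \left(-2\right) = - \frac{7497}{11}$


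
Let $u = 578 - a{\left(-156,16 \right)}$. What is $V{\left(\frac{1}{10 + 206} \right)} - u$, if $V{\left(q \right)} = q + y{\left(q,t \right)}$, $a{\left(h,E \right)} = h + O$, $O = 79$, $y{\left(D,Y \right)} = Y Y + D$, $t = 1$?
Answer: $- \frac{70631}{108} \approx -653.99$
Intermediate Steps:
$y{\left(D,Y \right)} = D + Y^{2}$ ($y{\left(D,Y \right)} = Y^{2} + D = D + Y^{2}$)
$a{\left(h,E \right)} = 79 + h$ ($a{\left(h,E \right)} = h + 79 = 79 + h$)
$u = 655$ ($u = 578 - \left(79 - 156\right) = 578 - -77 = 578 + 77 = 655$)
$V{\left(q \right)} = 1 + 2 q$ ($V{\left(q \right)} = q + \left(q + 1^{2}\right) = q + \left(q + 1\right) = q + \left(1 + q\right) = 1 + 2 q$)
$V{\left(\frac{1}{10 + 206} \right)} - u = \left(1 + \frac{2}{10 + 206}\right) - 655 = \left(1 + \frac{2}{216}\right) - 655 = \left(1 + 2 \cdot \frac{1}{216}\right) - 655 = \left(1 + \frac{1}{108}\right) - 655 = \frac{109}{108} - 655 = - \frac{70631}{108}$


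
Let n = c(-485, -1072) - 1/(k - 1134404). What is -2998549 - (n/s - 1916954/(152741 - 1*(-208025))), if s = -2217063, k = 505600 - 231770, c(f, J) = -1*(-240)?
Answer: -1031982282283175702055517/344161162963664046 ≈ -2.9985e+6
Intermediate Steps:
c(f, J) = 240
k = 273830
n = 206537761/860574 (n = 240 - 1/(273830 - 1134404) = 240 - 1/(-860574) = 240 - 1*(-1/860574) = 240 + 1/860574 = 206537761/860574 ≈ 240.00)
-2998549 - (n/s - 1916954/(152741 - 1*(-208025))) = -2998549 - ((206537761/860574)/(-2217063) - 1916954/(152741 - 1*(-208025))) = -2998549 - ((206537761/860574)*(-1/2217063) - 1916954/(152741 + 208025)) = -2998549 - (-206537761/1907946774162 - 1916954/360766) = -2998549 - (-206537761/1907946774162 - 1916954*1/360766) = -2998549 - (-206537761/1907946774162 - 958477/180383) = -2998549 - 1*(-1828760356159413737/344161162963664046) = -2998549 + 1828760356159413737/344161162963664046 = -1031982282283175702055517/344161162963664046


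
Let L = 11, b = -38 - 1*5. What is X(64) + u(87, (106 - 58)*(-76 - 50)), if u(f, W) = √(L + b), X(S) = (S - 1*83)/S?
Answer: -19/64 + 4*I*√2 ≈ -0.29688 + 5.6569*I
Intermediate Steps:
b = -43 (b = -38 - 5 = -43)
X(S) = (-83 + S)/S (X(S) = (S - 83)/S = (-83 + S)/S)
u(f, W) = 4*I*√2 (u(f, W) = √(11 - 43) = √(-32) = 4*I*√2)
X(64) + u(87, (106 - 58)*(-76 - 50)) = (-83 + 64)/64 + 4*I*√2 = (1/64)*(-19) + 4*I*√2 = -19/64 + 4*I*√2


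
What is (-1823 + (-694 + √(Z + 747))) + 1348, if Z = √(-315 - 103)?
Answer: -1169 + √(747 + I*√418) ≈ -1141.7 + 0.37399*I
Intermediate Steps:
Z = I*√418 (Z = √(-418) = I*√418 ≈ 20.445*I)
(-1823 + (-694 + √(Z + 747))) + 1348 = (-1823 + (-694 + √(I*√418 + 747))) + 1348 = (-1823 + (-694 + √(747 + I*√418))) + 1348 = (-2517 + √(747 + I*√418)) + 1348 = -1169 + √(747 + I*√418)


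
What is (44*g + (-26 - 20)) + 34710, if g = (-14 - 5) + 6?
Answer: 34092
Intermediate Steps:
g = -13 (g = -19 + 6 = -13)
(44*g + (-26 - 20)) + 34710 = (44*(-13) + (-26 - 20)) + 34710 = (-572 - 46) + 34710 = -618 + 34710 = 34092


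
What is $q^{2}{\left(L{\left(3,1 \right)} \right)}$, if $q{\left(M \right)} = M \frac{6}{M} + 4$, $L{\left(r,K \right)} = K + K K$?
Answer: $100$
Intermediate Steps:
$L{\left(r,K \right)} = K + K^{2}$
$q{\left(M \right)} = 10$ ($q{\left(M \right)} = 6 + 4 = 10$)
$q^{2}{\left(L{\left(3,1 \right)} \right)} = 10^{2} = 100$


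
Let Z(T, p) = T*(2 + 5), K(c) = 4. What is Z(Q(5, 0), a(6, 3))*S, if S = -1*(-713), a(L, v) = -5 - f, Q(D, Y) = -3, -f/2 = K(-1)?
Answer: -14973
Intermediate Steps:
f = -8 (f = -2*4 = -8)
a(L, v) = 3 (a(L, v) = -5 - 1*(-8) = -5 + 8 = 3)
S = 713
Z(T, p) = 7*T (Z(T, p) = T*7 = 7*T)
Z(Q(5, 0), a(6, 3))*S = (7*(-3))*713 = -21*713 = -14973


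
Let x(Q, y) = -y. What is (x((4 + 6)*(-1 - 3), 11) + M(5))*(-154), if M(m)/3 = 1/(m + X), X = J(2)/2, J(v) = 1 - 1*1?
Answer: 8008/5 ≈ 1601.6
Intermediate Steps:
J(v) = 0 (J(v) = 1 - 1 = 0)
X = 0 (X = 0/2 = 0*(½) = 0)
M(m) = 3/m (M(m) = 3/(m + 0) = 3/m)
(x((4 + 6)*(-1 - 3), 11) + M(5))*(-154) = (-1*11 + 3/5)*(-154) = (-11 + 3*(⅕))*(-154) = (-11 + ⅗)*(-154) = -52/5*(-154) = 8008/5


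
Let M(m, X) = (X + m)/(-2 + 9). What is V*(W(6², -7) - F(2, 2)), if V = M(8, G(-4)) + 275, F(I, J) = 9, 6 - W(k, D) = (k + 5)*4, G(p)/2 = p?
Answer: -45925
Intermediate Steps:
G(p) = 2*p
W(k, D) = -14 - 4*k (W(k, D) = 6 - (k + 5)*4 = 6 - (5 + k)*4 = 6 - (20 + 4*k) = 6 + (-20 - 4*k) = -14 - 4*k)
M(m, X) = X/7 + m/7 (M(m, X) = (X + m)/7 = (X + m)*(⅐) = X/7 + m/7)
V = 275 (V = ((2*(-4))/7 + (⅐)*8) + 275 = ((⅐)*(-8) + 8/7) + 275 = (-8/7 + 8/7) + 275 = 0 + 275 = 275)
V*(W(6², -7) - F(2, 2)) = 275*((-14 - 4*6²) - 1*9) = 275*((-14 - 4*36) - 9) = 275*((-14 - 144) - 9) = 275*(-158 - 9) = 275*(-167) = -45925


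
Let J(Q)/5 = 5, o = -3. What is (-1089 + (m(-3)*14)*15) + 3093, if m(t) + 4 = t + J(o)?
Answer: 5784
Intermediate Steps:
J(Q) = 25 (J(Q) = 5*5 = 25)
m(t) = 21 + t (m(t) = -4 + (t + 25) = -4 + (25 + t) = 21 + t)
(-1089 + (m(-3)*14)*15) + 3093 = (-1089 + ((21 - 3)*14)*15) + 3093 = (-1089 + (18*14)*15) + 3093 = (-1089 + 252*15) + 3093 = (-1089 + 3780) + 3093 = 2691 + 3093 = 5784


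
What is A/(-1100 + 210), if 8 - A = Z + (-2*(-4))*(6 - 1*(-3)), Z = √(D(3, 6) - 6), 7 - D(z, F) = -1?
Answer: 32/445 + √2/890 ≈ 0.073499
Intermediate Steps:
D(z, F) = 8 (D(z, F) = 7 - 1*(-1) = 7 + 1 = 8)
Z = √2 (Z = √(8 - 6) = √2 ≈ 1.4142)
A = -64 - √2 (A = 8 - (√2 + (-2*(-4))*(6 - 1*(-3))) = 8 - (√2 + 8*(6 + 3)) = 8 - (√2 + 8*9) = 8 - (√2 + 72) = 8 - (72 + √2) = 8 + (-72 - √2) = -64 - √2 ≈ -65.414)
A/(-1100 + 210) = (-64 - √2)/(-1100 + 210) = (-64 - √2)/(-890) = -(-64 - √2)/890 = 32/445 + √2/890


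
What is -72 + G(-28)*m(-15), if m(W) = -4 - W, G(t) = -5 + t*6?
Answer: -1975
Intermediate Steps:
G(t) = -5 + 6*t
-72 + G(-28)*m(-15) = -72 + (-5 + 6*(-28))*(-4 - 1*(-15)) = -72 + (-5 - 168)*(-4 + 15) = -72 - 173*11 = -72 - 1903 = -1975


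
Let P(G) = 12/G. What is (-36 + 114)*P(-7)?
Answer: -936/7 ≈ -133.71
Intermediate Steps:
(-36 + 114)*P(-7) = (-36 + 114)*(12/(-7)) = 78*(12*(-⅐)) = 78*(-12/7) = -936/7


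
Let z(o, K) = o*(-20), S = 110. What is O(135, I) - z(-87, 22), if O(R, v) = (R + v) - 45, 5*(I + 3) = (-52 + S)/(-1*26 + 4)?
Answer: -90944/55 ≈ -1653.5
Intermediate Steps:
I = -194/55 (I = -3 + ((-52 + 110)/(-1*26 + 4))/5 = -3 + (58/(-26 + 4))/5 = -3 + (58/(-22))/5 = -3 + (58*(-1/22))/5 = -3 + (1/5)*(-29/11) = -3 - 29/55 = -194/55 ≈ -3.5273)
z(o, K) = -20*o
O(R, v) = -45 + R + v
O(135, I) - z(-87, 22) = (-45 + 135 - 194/55) - (-20)*(-87) = 4756/55 - 1*1740 = 4756/55 - 1740 = -90944/55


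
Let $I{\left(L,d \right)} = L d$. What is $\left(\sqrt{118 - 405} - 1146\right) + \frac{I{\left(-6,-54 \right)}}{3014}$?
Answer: $- \frac{1726860}{1507} + i \sqrt{287} \approx -1145.9 + 16.941 i$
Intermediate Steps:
$\left(\sqrt{118 - 405} - 1146\right) + \frac{I{\left(-6,-54 \right)}}{3014} = \left(\sqrt{118 - 405} - 1146\right) + \frac{\left(-6\right) \left(-54\right)}{3014} = \left(\sqrt{-287} - 1146\right) + 324 \cdot \frac{1}{3014} = \left(i \sqrt{287} - 1146\right) + \frac{162}{1507} = \left(-1146 + i \sqrt{287}\right) + \frac{162}{1507} = - \frac{1726860}{1507} + i \sqrt{287}$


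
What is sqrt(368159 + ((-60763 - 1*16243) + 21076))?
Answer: sqrt(312229) ≈ 558.77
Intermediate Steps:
sqrt(368159 + ((-60763 - 1*16243) + 21076)) = sqrt(368159 + ((-60763 - 16243) + 21076)) = sqrt(368159 + (-77006 + 21076)) = sqrt(368159 - 55930) = sqrt(312229)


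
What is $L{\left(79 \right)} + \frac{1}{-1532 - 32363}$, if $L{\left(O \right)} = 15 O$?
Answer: $\frac{40165574}{33895} \approx 1185.0$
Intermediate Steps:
$L{\left(79 \right)} + \frac{1}{-1532 - 32363} = 15 \cdot 79 + \frac{1}{-1532 - 32363} = 1185 + \frac{1}{-33895} = 1185 - \frac{1}{33895} = \frac{40165574}{33895}$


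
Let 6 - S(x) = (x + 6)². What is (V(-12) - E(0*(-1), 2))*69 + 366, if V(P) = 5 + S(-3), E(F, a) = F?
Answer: 504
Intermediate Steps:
S(x) = 6 - (6 + x)² (S(x) = 6 - (x + 6)² = 6 - (6 + x)²)
V(P) = 2 (V(P) = 5 + (6 - (6 - 3)²) = 5 + (6 - 1*3²) = 5 + (6 - 1*9) = 5 + (6 - 9) = 5 - 3 = 2)
(V(-12) - E(0*(-1), 2))*69 + 366 = (2 - 0*(-1))*69 + 366 = (2 - 1*0)*69 + 366 = (2 + 0)*69 + 366 = 2*69 + 366 = 138 + 366 = 504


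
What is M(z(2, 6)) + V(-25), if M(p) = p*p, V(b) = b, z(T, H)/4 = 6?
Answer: 551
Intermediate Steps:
z(T, H) = 24 (z(T, H) = 4*6 = 24)
M(p) = p**2
M(z(2, 6)) + V(-25) = 24**2 - 25 = 576 - 25 = 551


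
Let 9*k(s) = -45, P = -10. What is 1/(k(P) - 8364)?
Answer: -1/8369 ≈ -0.00011949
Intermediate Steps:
k(s) = -5 (k(s) = (⅑)*(-45) = -5)
1/(k(P) - 8364) = 1/(-5 - 8364) = 1/(-8369) = -1/8369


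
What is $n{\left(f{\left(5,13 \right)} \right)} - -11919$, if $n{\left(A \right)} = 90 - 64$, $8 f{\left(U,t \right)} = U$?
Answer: $11945$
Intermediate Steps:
$f{\left(U,t \right)} = \frac{U}{8}$
$n{\left(A \right)} = 26$ ($n{\left(A \right)} = 90 - 64 = 26$)
$n{\left(f{\left(5,13 \right)} \right)} - -11919 = 26 - -11919 = 26 + 11919 = 11945$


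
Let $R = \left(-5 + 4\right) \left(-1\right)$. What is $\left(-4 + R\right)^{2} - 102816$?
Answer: $-102807$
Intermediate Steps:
$R = 1$ ($R = \left(-1\right) \left(-1\right) = 1$)
$\left(-4 + R\right)^{2} - 102816 = \left(-4 + 1\right)^{2} - 102816 = \left(-3\right)^{2} - 102816 = 9 - 102816 = -102807$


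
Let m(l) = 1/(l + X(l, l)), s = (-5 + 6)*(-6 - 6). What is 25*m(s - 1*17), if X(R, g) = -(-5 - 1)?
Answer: -25/23 ≈ -1.0870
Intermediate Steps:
X(R, g) = 6 (X(R, g) = -1*(-6) = 6)
s = -12 (s = 1*(-12) = -12)
m(l) = 1/(6 + l) (m(l) = 1/(l + 6) = 1/(6 + l))
25*m(s - 1*17) = 25/(6 + (-12 - 1*17)) = 25/(6 + (-12 - 17)) = 25/(6 - 29) = 25/(-23) = 25*(-1/23) = -25/23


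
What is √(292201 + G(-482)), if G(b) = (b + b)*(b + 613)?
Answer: √165917 ≈ 407.33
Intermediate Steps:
G(b) = 2*b*(613 + b) (G(b) = (2*b)*(613 + b) = 2*b*(613 + b))
√(292201 + G(-482)) = √(292201 + 2*(-482)*(613 - 482)) = √(292201 + 2*(-482)*131) = √(292201 - 126284) = √165917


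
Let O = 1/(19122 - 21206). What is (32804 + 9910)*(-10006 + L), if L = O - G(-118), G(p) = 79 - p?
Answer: -454115022921/1042 ≈ -4.3581e+8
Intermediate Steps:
O = -1/2084 (O = 1/(-2084) = -1/2084 ≈ -0.00047985)
L = -410549/2084 (L = -1/2084 - (79 - 1*(-118)) = -1/2084 - (79 + 118) = -1/2084 - 1*197 = -1/2084 - 197 = -410549/2084 ≈ -197.00)
(32804 + 9910)*(-10006 + L) = (32804 + 9910)*(-10006 - 410549/2084) = 42714*(-21263053/2084) = -454115022921/1042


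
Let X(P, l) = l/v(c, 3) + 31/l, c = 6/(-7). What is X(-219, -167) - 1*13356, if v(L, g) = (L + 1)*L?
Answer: -12016337/1002 ≈ -11992.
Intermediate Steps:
c = -6/7 (c = 6*(-⅐) = -6/7 ≈ -0.85714)
v(L, g) = L*(1 + L) (v(L, g) = (1 + L)*L = L*(1 + L))
X(P, l) = 31/l - 49*l/6 (X(P, l) = l/((-6*(1 - 6/7)/7)) + 31/l = l/((-6/7*⅐)) + 31/l = l/(-6/49) + 31/l = l*(-49/6) + 31/l = -49*l/6 + 31/l = 31/l - 49*l/6)
X(-219, -167) - 1*13356 = (31/(-167) - 49/6*(-167)) - 1*13356 = (31*(-1/167) + 8183/6) - 13356 = (-31/167 + 8183/6) - 13356 = 1366375/1002 - 13356 = -12016337/1002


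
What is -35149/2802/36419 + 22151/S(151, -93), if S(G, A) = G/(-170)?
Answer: -384271709222959/15408951738 ≈ -24938.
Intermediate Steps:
S(G, A) = -G/170 (S(G, A) = G*(-1/170) = -G/170)
-35149/2802/36419 + 22151/S(151, -93) = -35149/2802/36419 + 22151/((-1/170*151)) = -35149*1/2802*(1/36419) + 22151/(-151/170) = -35149/2802*1/36419 + 22151*(-170/151) = -35149/102046038 - 3765670/151 = -384271709222959/15408951738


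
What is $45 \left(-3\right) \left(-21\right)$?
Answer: $2835$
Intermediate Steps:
$45 \left(-3\right) \left(-21\right) = \left(-135\right) \left(-21\right) = 2835$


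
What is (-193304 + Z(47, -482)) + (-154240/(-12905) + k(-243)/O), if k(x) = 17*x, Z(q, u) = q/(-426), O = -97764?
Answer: -3462896060155721/17915350764 ≈ -1.9329e+5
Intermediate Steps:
Z(q, u) = -q/426 (Z(q, u) = q*(-1/426) = -q/426)
(-193304 + Z(47, -482)) + (-154240/(-12905) + k(-243)/O) = (-193304 - 1/426*47) + (-154240/(-12905) + (17*(-243))/(-97764)) = (-193304 - 47/426) + (-154240*(-1/12905) - 4131*(-1/97764)) = -82347551/426 + (30848/2581 + 1377/32588) = -82347551/426 + 1008828661/84109628 = -3462896060155721/17915350764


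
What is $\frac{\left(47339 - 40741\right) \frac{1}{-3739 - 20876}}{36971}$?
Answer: $- \frac{6598}{910041165} \approx -7.2502 \cdot 10^{-6}$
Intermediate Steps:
$\frac{\left(47339 - 40741\right) \frac{1}{-3739 - 20876}}{36971} = \frac{6598}{-24615} \cdot \frac{1}{36971} = 6598 \left(- \frac{1}{24615}\right) \frac{1}{36971} = \left(- \frac{6598}{24615}\right) \frac{1}{36971} = - \frac{6598}{910041165}$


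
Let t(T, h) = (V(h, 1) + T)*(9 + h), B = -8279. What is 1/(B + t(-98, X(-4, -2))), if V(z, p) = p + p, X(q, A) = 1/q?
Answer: -1/9119 ≈ -0.00010966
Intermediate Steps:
V(z, p) = 2*p
t(T, h) = (2 + T)*(9 + h) (t(T, h) = (2*1 + T)*(9 + h) = (2 + T)*(9 + h))
1/(B + t(-98, X(-4, -2))) = 1/(-8279 + (18 + 2/(-4) + 9*(-98) - 98/(-4))) = 1/(-8279 + (18 + 2*(-¼) - 882 - 98*(-¼))) = 1/(-8279 + (18 - ½ - 882 + 49/2)) = 1/(-8279 - 840) = 1/(-9119) = -1/9119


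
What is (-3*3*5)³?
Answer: -91125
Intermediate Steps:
(-3*3*5)³ = (-9*5)³ = (-45)³ = -91125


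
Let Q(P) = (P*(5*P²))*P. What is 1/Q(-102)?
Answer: 1/541216080 ≈ 1.8477e-9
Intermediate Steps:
Q(P) = 5*P⁴ (Q(P) = (5*P³)*P = 5*P⁴)
1/Q(-102) = 1/(5*(-102)⁴) = 1/(5*108243216) = 1/541216080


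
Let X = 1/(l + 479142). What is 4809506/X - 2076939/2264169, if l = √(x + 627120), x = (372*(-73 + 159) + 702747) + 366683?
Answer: 1739211095645860683/754723 + 4809506*√1728542 ≈ 2.3108e+12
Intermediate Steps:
x = 1101422 (x = (372*86 + 702747) + 366683 = (31992 + 702747) + 366683 = 734739 + 366683 = 1101422)
l = √1728542 (l = √(1101422 + 627120) = √1728542 ≈ 1314.7)
X = 1/(479142 + √1728542) (X = 1/(√1728542 + 479142) = 1/(479142 + √1728542) ≈ 2.0814e-6)
4809506/X - 2076939/2264169 = 4809506/(239571/114787663811 - √1728542/229575327622) - 2076939/2264169 = 4809506/(239571/114787663811 - √1728542/229575327622) - 2076939*1/2264169 = 4809506/(239571/114787663811 - √1728542/229575327622) - 692313/754723 = -692313/754723 + 4809506/(239571/114787663811 - √1728542/229575327622)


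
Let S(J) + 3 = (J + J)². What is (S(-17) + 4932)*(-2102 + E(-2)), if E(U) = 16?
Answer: -12693310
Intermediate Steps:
S(J) = -3 + 4*J² (S(J) = -3 + (J + J)² = -3 + (2*J)² = -3 + 4*J²)
(S(-17) + 4932)*(-2102 + E(-2)) = ((-3 + 4*(-17)²) + 4932)*(-2102 + 16) = ((-3 + 4*289) + 4932)*(-2086) = ((-3 + 1156) + 4932)*(-2086) = (1153 + 4932)*(-2086) = 6085*(-2086) = -12693310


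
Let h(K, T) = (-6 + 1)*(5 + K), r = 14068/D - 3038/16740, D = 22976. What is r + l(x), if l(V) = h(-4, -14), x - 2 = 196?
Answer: -3543133/775440 ≈ -4.5692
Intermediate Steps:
x = 198 (x = 2 + 196 = 198)
r = 334067/775440 (r = 14068/22976 - 3038/16740 = 14068*(1/22976) - 3038*1/16740 = 3517/5744 - 49/270 = 334067/775440 ≈ 0.43081)
h(K, T) = -25 - 5*K (h(K, T) = -5*(5 + K) = -25 - 5*K)
l(V) = -5 (l(V) = -25 - 5*(-4) = -25 + 20 = -5)
r + l(x) = 334067/775440 - 5 = -3543133/775440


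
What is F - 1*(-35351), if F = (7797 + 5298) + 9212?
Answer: 57658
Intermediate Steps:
F = 22307 (F = 13095 + 9212 = 22307)
F - 1*(-35351) = 22307 - 1*(-35351) = 22307 + 35351 = 57658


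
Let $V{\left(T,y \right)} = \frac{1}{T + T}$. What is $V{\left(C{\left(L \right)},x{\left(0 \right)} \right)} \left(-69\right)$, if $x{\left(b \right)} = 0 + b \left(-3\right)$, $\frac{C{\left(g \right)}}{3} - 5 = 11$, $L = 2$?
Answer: $- \frac{23}{32} \approx -0.71875$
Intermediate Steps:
$C{\left(g \right)} = 48$ ($C{\left(g \right)} = 15 + 3 \cdot 11 = 15 + 33 = 48$)
$x{\left(b \right)} = - 3 b$ ($x{\left(b \right)} = 0 - 3 b = - 3 b$)
$V{\left(T,y \right)} = \frac{1}{2 T}$
$V{\left(C{\left(L \right)},x{\left(0 \right)} \right)} \left(-69\right) = \frac{1}{2 \cdot 48} \left(-69\right) = \frac{1}{2} \cdot \frac{1}{48} \left(-69\right) = \frac{1}{96} \left(-69\right) = - \frac{23}{32}$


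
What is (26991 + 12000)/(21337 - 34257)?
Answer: -38991/12920 ≈ -3.0179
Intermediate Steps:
(26991 + 12000)/(21337 - 34257) = 38991/(-12920) = 38991*(-1/12920) = -38991/12920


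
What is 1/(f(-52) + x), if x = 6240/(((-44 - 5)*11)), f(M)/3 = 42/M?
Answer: -14014/196197 ≈ -0.071428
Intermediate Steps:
f(M) = 126/M (f(M) = 3*(42/M) = 126/M)
x = -6240/539 (x = 6240/((-49*11)) = 6240/(-539) = 6240*(-1/539) = -6240/539 ≈ -11.577)
1/(f(-52) + x) = 1/(126/(-52) - 6240/539) = 1/(126*(-1/52) - 6240/539) = 1/(-63/26 - 6240/539) = 1/(-196197/14014) = -14014/196197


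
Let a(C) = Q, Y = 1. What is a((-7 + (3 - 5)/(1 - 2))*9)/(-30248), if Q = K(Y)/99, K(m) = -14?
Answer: 7/1497276 ≈ 4.6752e-6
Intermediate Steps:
Q = -14/99 ≈ -0.14141
a(C) = -14/99
a((-7 + (3 - 5)/(1 - 2))*9)/(-30248) = -14/99/(-30248) = -14/99*(-1/30248) = 7/1497276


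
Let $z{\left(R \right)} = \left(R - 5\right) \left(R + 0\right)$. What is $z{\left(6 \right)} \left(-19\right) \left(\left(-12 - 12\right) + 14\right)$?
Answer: $1140$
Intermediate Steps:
$z{\left(R \right)} = R \left(-5 + R\right)$ ($z{\left(R \right)} = \left(-5 + R\right) R = R \left(-5 + R\right)$)
$z{\left(6 \right)} \left(-19\right) \left(\left(-12 - 12\right) + 14\right) = 6 \left(-5 + 6\right) \left(-19\right) \left(\left(-12 - 12\right) + 14\right) = 6 \cdot 1 \left(-19\right) \left(-24 + 14\right) = 6 \left(-19\right) \left(-10\right) = \left(-114\right) \left(-10\right) = 1140$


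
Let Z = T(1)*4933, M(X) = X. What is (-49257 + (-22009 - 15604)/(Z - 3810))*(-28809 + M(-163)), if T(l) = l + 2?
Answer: 15683203755992/10989 ≈ 1.4272e+9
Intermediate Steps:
T(l) = 2 + l
Z = 14799 (Z = (2 + 1)*4933 = 3*4933 = 14799)
(-49257 + (-22009 - 15604)/(Z - 3810))*(-28809 + M(-163)) = (-49257 + (-22009 - 15604)/(14799 - 3810))*(-28809 - 163) = (-49257 - 37613/10989)*(-28972) = -541322786/10989*(-28972) = 15683203755992/10989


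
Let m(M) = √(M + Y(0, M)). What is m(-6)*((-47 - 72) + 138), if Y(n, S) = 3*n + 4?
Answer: 19*I*√2 ≈ 26.87*I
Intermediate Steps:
Y(n, S) = 4 + 3*n
m(M) = √(4 + M) (m(M) = √(M + (4 + 3*0)) = √(M + (4 + 0)) = √(M + 4) = √(4 + M))
m(-6)*((-47 - 72) + 138) = √(4 - 6)*((-47 - 72) + 138) = √(-2)*(-119 + 138) = (I*√2)*19 = 19*I*√2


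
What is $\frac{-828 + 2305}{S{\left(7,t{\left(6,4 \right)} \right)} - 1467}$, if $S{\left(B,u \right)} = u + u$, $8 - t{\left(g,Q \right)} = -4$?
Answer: $- \frac{1477}{1443} \approx -1.0236$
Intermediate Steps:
$t{\left(g,Q \right)} = 12$ ($t{\left(g,Q \right)} = 8 - -4 = 8 + 4 = 12$)
$S{\left(B,u \right)} = 2 u$
$\frac{-828 + 2305}{S{\left(7,t{\left(6,4 \right)} \right)} - 1467} = \frac{-828 + 2305}{2 \cdot 12 - 1467} = \frac{1477}{24 - 1467} = \frac{1477}{-1443} = 1477 \left(- \frac{1}{1443}\right) = - \frac{1477}{1443}$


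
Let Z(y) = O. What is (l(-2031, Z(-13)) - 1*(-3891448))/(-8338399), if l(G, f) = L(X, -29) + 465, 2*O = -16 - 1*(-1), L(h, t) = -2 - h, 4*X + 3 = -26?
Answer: -15567673/33353596 ≈ -0.46675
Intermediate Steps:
X = -29/4 (X = -¾ + (¼)*(-26) = -¾ - 13/2 = -29/4 ≈ -7.2500)
O = -15/2 (O = (-16 - 1*(-1))/2 = (-16 + 1)/2 = (½)*(-15) = -15/2 ≈ -7.5000)
Z(y) = -15/2
l(G, f) = 1881/4 (l(G, f) = (-2 - 1*(-29/4)) + 465 = (-2 + 29/4) + 465 = 21/4 + 465 = 1881/4)
(l(-2031, Z(-13)) - 1*(-3891448))/(-8338399) = (1881/4 - 1*(-3891448))/(-8338399) = (1881/4 + 3891448)*(-1/8338399) = (15567673/4)*(-1/8338399) = -15567673/33353596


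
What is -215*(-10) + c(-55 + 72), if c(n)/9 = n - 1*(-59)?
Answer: 2834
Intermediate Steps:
c(n) = 531 + 9*n (c(n) = 9*(n - 1*(-59)) = 9*(n + 59) = 9*(59 + n) = 531 + 9*n)
-215*(-10) + c(-55 + 72) = -215*(-10) + (531 + 9*(-55 + 72)) = 2150 + (531 + 9*17) = 2150 + (531 + 153) = 2150 + 684 = 2834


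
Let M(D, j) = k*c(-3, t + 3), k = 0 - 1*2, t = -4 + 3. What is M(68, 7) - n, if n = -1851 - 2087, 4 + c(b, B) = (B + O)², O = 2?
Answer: 3914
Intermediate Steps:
t = -1
k = -2 (k = 0 - 2 = -2)
c(b, B) = -4 + (2 + B)² (c(b, B) = -4 + (B + 2)² = -4 + (2 + B)²)
n = -3938
M(D, j) = -24 (M(D, j) = -2*(-1 + 3)*(4 + (-1 + 3)) = -4*(4 + 2) = -4*6 = -2*12 = -24)
M(68, 7) - n = -24 - 1*(-3938) = -24 + 3938 = 3914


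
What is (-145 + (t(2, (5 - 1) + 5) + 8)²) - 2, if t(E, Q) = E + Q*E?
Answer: 637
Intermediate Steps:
t(E, Q) = E + E*Q
(-145 + (t(2, (5 - 1) + 5) + 8)²) - 2 = (-145 + (2*(1 + ((5 - 1) + 5)) + 8)²) - 2 = (-145 + (2*(1 + (4 + 5)) + 8)²) - 2 = (-145 + (2*(1 + 9) + 8)²) - 2 = (-145 + (2*10 + 8)²) - 2 = (-145 + (20 + 8)²) - 2 = (-145 + 28²) - 2 = (-145 + 784) - 2 = 639 - 2 = 637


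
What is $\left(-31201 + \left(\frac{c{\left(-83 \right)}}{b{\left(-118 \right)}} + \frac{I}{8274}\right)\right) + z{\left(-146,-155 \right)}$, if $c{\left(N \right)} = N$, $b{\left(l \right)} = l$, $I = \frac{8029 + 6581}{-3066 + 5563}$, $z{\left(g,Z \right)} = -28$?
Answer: $- \frac{12688582322527}{406316834} \approx -31228.0$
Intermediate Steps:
$I = \frac{14610}{2497} \approx 5.851$
$\left(-31201 + \left(\frac{c{\left(-83 \right)}}{b{\left(-118 \right)}} + \frac{I}{8274}\right)\right) + z{\left(-146,-155 \right)} = \left(-31201 + \left(- \frac{83}{-118} + \frac{14610}{2497 \cdot 8274}\right)\right) - 28 = \left(-31201 + \left(\left(-83\right) \left(- \frac{1}{118}\right) + \frac{14610}{2497} \cdot \frac{1}{8274}\right)\right) - 28 = \left(-31201 + \left(\frac{83}{118} + \frac{2435}{3443363}\right)\right) - 28 = \left(-31201 + \frac{286086459}{406316834}\right) - 28 = - \frac{12677205451175}{406316834} - 28 = - \frac{12688582322527}{406316834}$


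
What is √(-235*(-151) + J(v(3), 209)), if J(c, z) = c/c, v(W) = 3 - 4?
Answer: √35486 ≈ 188.38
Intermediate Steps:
v(W) = -1
J(c, z) = 1
√(-235*(-151) + J(v(3), 209)) = √(-235*(-151) + 1) = √(35485 + 1) = √35486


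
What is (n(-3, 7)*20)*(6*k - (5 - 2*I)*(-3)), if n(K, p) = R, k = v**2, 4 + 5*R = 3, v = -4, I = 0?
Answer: -444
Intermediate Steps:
R = -1/5 (R = -4/5 + (1/5)*3 = -4/5 + 3/5 = -1/5 ≈ -0.20000)
k = 16 (k = (-4)**2 = 16)
n(K, p) = -1/5
(n(-3, 7)*20)*(6*k - (5 - 2*I)*(-3)) = (-1/5*20)*(6*16 - (5 - 2*0)*(-3)) = -4*(96 - (5 + 0)*(-3)) = -4*(96 - 5*(-3)) = -4*(96 - 1*(-15)) = -4*(96 + 15) = -4*111 = -444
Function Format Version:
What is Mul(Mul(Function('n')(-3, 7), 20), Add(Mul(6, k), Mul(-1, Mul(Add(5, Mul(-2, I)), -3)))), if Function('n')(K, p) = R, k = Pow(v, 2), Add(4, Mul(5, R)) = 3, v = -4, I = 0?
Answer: -444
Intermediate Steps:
R = Rational(-1, 5) (R = Add(Rational(-4, 5), Mul(Rational(1, 5), 3)) = Add(Rational(-4, 5), Rational(3, 5)) = Rational(-1, 5) ≈ -0.20000)
k = 16 (k = Pow(-4, 2) = 16)
Function('n')(K, p) = Rational(-1, 5)
Mul(Mul(Function('n')(-3, 7), 20), Add(Mul(6, k), Mul(-1, Mul(Add(5, Mul(-2, I)), -3)))) = Mul(Mul(Rational(-1, 5), 20), Add(Mul(6, 16), Mul(-1, Mul(Add(5, Mul(-2, 0)), -3)))) = Mul(-4, Add(96, Mul(-1, Mul(Add(5, 0), -3)))) = Mul(-4, Add(96, Mul(-1, Mul(5, -3)))) = Mul(-4, Add(96, Mul(-1, -15))) = Mul(-4, Add(96, 15)) = Mul(-4, 111) = -444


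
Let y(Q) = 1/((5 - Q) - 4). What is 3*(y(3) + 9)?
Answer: 51/2 ≈ 25.500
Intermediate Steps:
y(Q) = 1/(1 - Q)
3*(y(3) + 9) = 3*(-1/(-1 + 3) + 9) = 3*(-1/2 + 9) = 3*(17/2) = 51/2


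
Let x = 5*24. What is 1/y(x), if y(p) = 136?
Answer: 1/136 ≈ 0.0073529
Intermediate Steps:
x = 120
1/y(x) = 1/136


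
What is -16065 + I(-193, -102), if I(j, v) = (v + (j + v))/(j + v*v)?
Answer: -164040112/10211 ≈ -16065.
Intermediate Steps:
I(j, v) = (j + 2*v)/(j + v²)
-16065 + I(-193, -102) = -16065 + (-193 + 2*(-102))/(-193 + (-102)²) = -16065 + (-193 - 204)/(-193 + 10404) = -16065 - 397/10211 = -164040112/10211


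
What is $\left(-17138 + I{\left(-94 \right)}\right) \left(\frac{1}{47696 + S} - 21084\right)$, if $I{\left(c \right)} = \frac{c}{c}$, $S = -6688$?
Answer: $\frac{14816867342927}{41008} \approx 3.6132 \cdot 10^{8}$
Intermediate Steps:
$I{\left(c \right)} = 1$
$\left(-17138 + I{\left(-94 \right)}\right) \left(\frac{1}{47696 + S} - 21084\right) = \left(-17138 + 1\right) \left(\frac{1}{47696 - 6688} - 21084\right) = - 17137 \left(\frac{1}{41008} - 21084\right) = \left(-17137\right) \left(- \frac{864612671}{41008}\right) = \frac{14816867342927}{41008}$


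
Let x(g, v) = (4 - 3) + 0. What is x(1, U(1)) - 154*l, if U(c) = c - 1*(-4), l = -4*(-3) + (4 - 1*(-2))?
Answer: -2771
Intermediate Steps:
l = 18 (l = 12 + (4 + 2) = 12 + 6 = 18)
U(c) = 4 + c (U(c) = c + 4 = 4 + c)
x(g, v) = 1 (x(g, v) = 1 + 0 = 1)
x(1, U(1)) - 154*l = 1 - 154*18 = 1 - 2772 = -2771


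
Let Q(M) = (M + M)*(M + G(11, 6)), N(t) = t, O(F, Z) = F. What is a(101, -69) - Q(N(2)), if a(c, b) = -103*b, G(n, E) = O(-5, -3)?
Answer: 7119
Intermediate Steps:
G(n, E) = -5
Q(M) = 2*M*(-5 + M) (Q(M) = (M + M)*(M - 5) = (2*M)*(-5 + M) = 2*M*(-5 + M))
a(101, -69) - Q(N(2)) = -103*(-69) - 2*2*(-5 + 2) = 7107 - 2*2*(-3) = 7107 - 1*(-12) = 7107 + 12 = 7119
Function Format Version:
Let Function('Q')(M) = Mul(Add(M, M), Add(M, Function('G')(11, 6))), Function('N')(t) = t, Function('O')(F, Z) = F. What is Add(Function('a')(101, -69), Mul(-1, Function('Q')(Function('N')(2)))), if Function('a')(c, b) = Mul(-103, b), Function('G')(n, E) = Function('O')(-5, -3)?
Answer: 7119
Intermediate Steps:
Function('G')(n, E) = -5
Function('Q')(M) = Mul(2, M, Add(-5, M)) (Function('Q')(M) = Mul(Add(M, M), Add(M, -5)) = Mul(Mul(2, M), Add(-5, M)) = Mul(2, M, Add(-5, M)))
Add(Function('a')(101, -69), Mul(-1, Function('Q')(Function('N')(2)))) = Add(Mul(-103, -69), Mul(-1, Mul(2, 2, Add(-5, 2)))) = Add(7107, Mul(-1, Mul(2, 2, -3))) = Add(7107, Mul(-1, -12)) = Add(7107, 12) = 7119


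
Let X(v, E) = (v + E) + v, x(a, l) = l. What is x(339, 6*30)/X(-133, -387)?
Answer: -180/653 ≈ -0.27565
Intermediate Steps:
X(v, E) = E + 2*v (X(v, E) = (E + v) + v = E + 2*v)
x(339, 6*30)/X(-133, -387) = (6*30)/(-387 + 2*(-133)) = 180/(-387 - 266) = 180/(-653) = 180*(-1/653) = -180/653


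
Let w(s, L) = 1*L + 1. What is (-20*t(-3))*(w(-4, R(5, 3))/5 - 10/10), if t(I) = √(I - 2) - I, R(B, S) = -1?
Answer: 60 + 20*I*√5 ≈ 60.0 + 44.721*I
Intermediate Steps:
w(s, L) = 1 + L (w(s, L) = L + 1 = 1 + L)
t(I) = √(-2 + I) - I
(-20*t(-3))*(w(-4, R(5, 3))/5 - 10/10) = (-20*(√(-2 - 3) - 1*(-3)))*((1 - 1)/5 - 10/10) = (-20*(√(-5) + 3))*(0*(⅕) - 10*⅒) = (-20*(I*√5 + 3))*(0 - 1) = -20*(3 + I*√5)*(-1) = (-60 - 20*I*√5)*(-1) = 60 + 20*I*√5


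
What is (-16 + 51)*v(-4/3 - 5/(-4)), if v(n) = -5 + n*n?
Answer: -25165/144 ≈ -174.76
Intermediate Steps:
v(n) = -5 + n²
(-16 + 51)*v(-4/3 - 5/(-4)) = (-16 + 51)*(-5 + (-4/3 - 5/(-4))²) = 35*(-5 + (-4*⅓ - 5*(-¼))²) = 35*(-5 + (-4/3 + 5/4)²) = 35*(-5 + (-1/12)²) = 35*(-5 + 1/144) = 35*(-719/144) = -25165/144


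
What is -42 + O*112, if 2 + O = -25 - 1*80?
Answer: -12026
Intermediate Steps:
O = -107 (O = -2 + (-25 - 1*80) = -2 + (-25 - 80) = -2 - 105 = -107)
-42 + O*112 = -42 - 107*112 = -42 - 11984 = -12026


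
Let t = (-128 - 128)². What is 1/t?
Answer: 1/65536 ≈ 1.5259e-5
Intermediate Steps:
t = 65536 (t = (-256)² = 65536)
1/t = 1/65536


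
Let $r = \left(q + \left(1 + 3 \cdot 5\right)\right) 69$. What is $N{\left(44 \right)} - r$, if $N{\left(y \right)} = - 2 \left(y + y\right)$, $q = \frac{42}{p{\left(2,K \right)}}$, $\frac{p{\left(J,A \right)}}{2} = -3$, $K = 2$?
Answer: $-797$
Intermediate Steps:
$p{\left(J,A \right)} = -6$ ($p{\left(J,A \right)} = 2 \left(-3\right) = -6$)
$q = -7$ ($q = \frac{42}{-6} = 42 \left(- \frac{1}{6}\right) = -7$)
$N{\left(y \right)} = - 4 y$ ($N{\left(y \right)} = - 2 \cdot 2 y = - 4 y$)
$r = 621$ ($r = \left(-7 + \left(1 + 3 \cdot 5\right)\right) 69 = \left(-7 + \left(1 + 15\right)\right) 69 = \left(-7 + 16\right) 69 = 9 \cdot 69 = 621$)
$N{\left(44 \right)} - r = \left(-4\right) 44 - 621 = -176 - 621 = -797$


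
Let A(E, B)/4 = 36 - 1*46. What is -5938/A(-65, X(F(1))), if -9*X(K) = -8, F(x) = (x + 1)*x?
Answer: 2969/20 ≈ 148.45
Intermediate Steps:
F(x) = x*(1 + x) (F(x) = (1 + x)*x = x*(1 + x))
X(K) = 8/9 (X(K) = -⅑*(-8) = 8/9)
A(E, B) = -40 (A(E, B) = 4*(36 - 1*46) = 4*(36 - 46) = 4*(-10) = -40)
-5938/A(-65, X(F(1))) = -5938/(-40) = -5938*(-1/40) = 2969/20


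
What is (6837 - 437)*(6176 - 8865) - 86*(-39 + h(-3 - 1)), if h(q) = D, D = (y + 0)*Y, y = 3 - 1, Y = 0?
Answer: -17206246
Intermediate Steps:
y = 2
D = 0 (D = (2 + 0)*0 = 2*0 = 0)
h(q) = 0
(6837 - 437)*(6176 - 8865) - 86*(-39 + h(-3 - 1)) = (6837 - 437)*(6176 - 8865) - 86*(-39 + 0) = 6400*(-2689) - 86*(-39) = -17209600 - 1*(-3354) = -17209600 + 3354 = -17206246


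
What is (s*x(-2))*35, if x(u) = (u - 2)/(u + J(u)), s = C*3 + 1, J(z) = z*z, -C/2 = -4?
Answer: -1750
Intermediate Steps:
C = 8 (C = -2*(-4) = 8)
J(z) = z**2
s = 25 (s = 8*3 + 1 = 24 + 1 = 25)
x(u) = (-2 + u)/(u + u**2) (x(u) = (u - 2)/(u + u**2) = (-2 + u)/(u + u**2))
(s*x(-2))*35 = (25*((-2 - 2)/((-2)*(1 - 2))))*35 = (25*(-1/2*(-4)/(-1)))*35 = (25*(-1/2*(-1)*(-4)))*35 = (25*(-2))*35 = -50*35 = -1750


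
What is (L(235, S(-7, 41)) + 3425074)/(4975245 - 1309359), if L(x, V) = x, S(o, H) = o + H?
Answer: 3425309/3665886 ≈ 0.93437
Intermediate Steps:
S(o, H) = H + o
(L(235, S(-7, 41)) + 3425074)/(4975245 - 1309359) = (235 + 3425074)/(4975245 - 1309359) = 3425309/3665886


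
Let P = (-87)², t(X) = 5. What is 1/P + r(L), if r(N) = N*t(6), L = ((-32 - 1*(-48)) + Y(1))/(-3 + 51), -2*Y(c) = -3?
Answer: 441557/242208 ≈ 1.8230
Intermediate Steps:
Y(c) = 3/2 (Y(c) = -½*(-3) = 3/2)
L = 35/96 (L = ((-32 - 1*(-48)) + 3/2)/(-3 + 51) = ((-32 + 48) + 3/2)/48 = (16 + 3/2)*(1/48) = (35/2)*(1/48) = 35/96 ≈ 0.36458)
P = 7569
r(N) = 5*N (r(N) = N*5 = 5*N)
1/P + r(L) = 1/7569 + 5*(35/96) = 1/7569 + 175/96 = 441557/242208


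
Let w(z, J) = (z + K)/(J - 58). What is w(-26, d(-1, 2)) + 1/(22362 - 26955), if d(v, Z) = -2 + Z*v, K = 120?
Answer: -215902/142383 ≈ -1.5163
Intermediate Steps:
w(z, J) = (120 + z)/(-58 + J) (w(z, J) = (z + 120)/(J - 58) = (120 + z)/(-58 + J))
w(-26, d(-1, 2)) + 1/(22362 - 26955) = (120 - 26)/(-58 + (-2 + 2*(-1))) + 1/(22362 - 26955) = 94/(-58 + (-2 - 2)) + 1/(-4593) = 94/(-58 - 4) - 1/4593 = 94/(-62) - 1/4593 = -1/62*94 - 1/4593 = -47/31 - 1/4593 = -215902/142383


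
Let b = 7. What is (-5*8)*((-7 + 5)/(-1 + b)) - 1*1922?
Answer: -5726/3 ≈ -1908.7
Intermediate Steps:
(-5*8)*((-7 + 5)/(-1 + b)) - 1*1922 = (-5*8)*((-7 + 5)/(-1 + 7)) - 1*1922 = -(-80)/6 - 1922 = -40*(-1/3) - 1922 = 40/3 - 1922 = -5726/3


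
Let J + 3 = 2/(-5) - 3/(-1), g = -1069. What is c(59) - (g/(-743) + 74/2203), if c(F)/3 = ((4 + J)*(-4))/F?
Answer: -1064501819/482864555 ≈ -2.2046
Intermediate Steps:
J = -⅖ (J = -3 + (2/(-5) - 3/(-1)) = -3 + (2*(-⅕) - 3*(-1)) = -3 + (-⅖ + 3) = -3 + 13/5 = -⅖ ≈ -0.40000)
c(F) = -216/(5*F) (c(F) = 3*(((4 - ⅖)*(-4))/F) = 3*(((18/5)*(-4))/F) = 3*(-72/(5*F)) = -216/(5*F))
c(59) - (g/(-743) + 74/2203) = -216/5/59 - (-1069/(-743) + 74/2203) = -216/5*1/59 - (-1069*(-1/743) + 74*(1/2203)) = -216/295 - (1069/743 + 74/2203) = -216/295 - 1*2409989/1636829 = -216/295 - 2409989/1636829 = -1064501819/482864555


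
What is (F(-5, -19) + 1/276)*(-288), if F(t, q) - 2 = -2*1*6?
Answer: 66216/23 ≈ 2879.0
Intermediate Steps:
F(t, q) = -10 (F(t, q) = 2 - 2*1*6 = 2 - 2*6 = 2 - 12 = -10)
(F(-5, -19) + 1/276)*(-288) = (-10 + 1/276)*(-288) = -2759/276*(-288) = 66216/23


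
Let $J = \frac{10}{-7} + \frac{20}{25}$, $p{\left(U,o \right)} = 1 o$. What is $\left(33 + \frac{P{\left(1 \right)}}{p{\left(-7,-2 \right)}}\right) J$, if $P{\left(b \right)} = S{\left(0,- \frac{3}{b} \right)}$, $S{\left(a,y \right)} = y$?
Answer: $- \frac{759}{35} \approx -21.686$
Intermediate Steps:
$P{\left(b \right)} = - \frac{3}{b}$
$p{\left(U,o \right)} = o$
$J = - \frac{22}{35}$ ($J = 10 \left(- \frac{1}{7}\right) + 20 \cdot \frac{1}{25} = - \frac{10}{7} + \frac{4}{5} = - \frac{22}{35} \approx -0.62857$)
$\left(33 + \frac{P{\left(1 \right)}}{p{\left(-7,-2 \right)}}\right) J = \left(33 + \frac{\left(-3\right) 1^{-1}}{-2}\right) \left(- \frac{22}{35}\right) = \left(33 + \left(-3\right) 1 \left(- \frac{1}{2}\right)\right) \left(- \frac{22}{35}\right) = \left(33 - - \frac{3}{2}\right) \left(- \frac{22}{35}\right) = \left(33 + \frac{3}{2}\right) \left(- \frac{22}{35}\right) = \frac{69}{2} \left(- \frac{22}{35}\right) = - \frac{759}{35}$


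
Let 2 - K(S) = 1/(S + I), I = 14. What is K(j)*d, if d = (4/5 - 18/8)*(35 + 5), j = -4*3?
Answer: -87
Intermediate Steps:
j = -12
K(S) = 2 - 1/(14 + S) (K(S) = 2 - 1/(S + 14) = 2 - 1/(14 + S))
d = -58 (d = (4*(⅕) - 18*⅛)*40 = (⅘ - 9/4)*40 = -29/20*40 = -58)
K(j)*d = ((27 + 2*(-12))/(14 - 12))*(-58) = ((27 - 24)/2)*(-58) = ((½)*3)*(-58) = (3/2)*(-58) = -87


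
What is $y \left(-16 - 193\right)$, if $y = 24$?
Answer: $-5016$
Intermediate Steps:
$y \left(-16 - 193\right) = 24 \left(-16 - 193\right) = 24 \left(-209\right) = -5016$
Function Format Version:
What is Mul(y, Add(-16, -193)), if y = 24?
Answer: -5016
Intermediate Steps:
Mul(y, Add(-16, -193)) = Mul(24, Add(-16, -193)) = Mul(24, -209) = -5016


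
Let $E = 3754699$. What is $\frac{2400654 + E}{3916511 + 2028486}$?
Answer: $\frac{6155353}{5944997} \approx 1.0354$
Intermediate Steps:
$\frac{2400654 + E}{3916511 + 2028486} = \frac{2400654 + 3754699}{3916511 + 2028486} = \frac{6155353}{5944997}$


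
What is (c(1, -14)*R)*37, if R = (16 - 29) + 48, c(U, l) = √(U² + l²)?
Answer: 1295*√197 ≈ 18176.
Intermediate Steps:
R = 35 (R = -13 + 48 = 35)
(c(1, -14)*R)*37 = (√(1² + (-14)²)*35)*37 = (√(1 + 196)*35)*37 = (√197*35)*37 = (35*√197)*37 = 1295*√197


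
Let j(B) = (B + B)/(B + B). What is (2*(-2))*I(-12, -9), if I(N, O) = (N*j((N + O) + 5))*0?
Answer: 0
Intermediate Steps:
j(B) = 1 (j(B) = (2*B)/((2*B)) = (2*B)*(1/(2*B)) = 1)
I(N, O) = 0 (I(N, O) = (N*1)*0 = N*0 = 0)
(2*(-2))*I(-12, -9) = (2*(-2))*0 = -4*0 = 0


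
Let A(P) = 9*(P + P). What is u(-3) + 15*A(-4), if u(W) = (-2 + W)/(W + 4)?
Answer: -1085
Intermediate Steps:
A(P) = 18*P (A(P) = 9*(2*P) = 18*P)
u(W) = (-2 + W)/(4 + W)
u(-3) + 15*A(-4) = (-2 - 3)/(4 - 3) + 15*(18*(-4)) = -5/1 + 15*(-72) = 1*(-5) - 1080 = -5 - 1080 = -1085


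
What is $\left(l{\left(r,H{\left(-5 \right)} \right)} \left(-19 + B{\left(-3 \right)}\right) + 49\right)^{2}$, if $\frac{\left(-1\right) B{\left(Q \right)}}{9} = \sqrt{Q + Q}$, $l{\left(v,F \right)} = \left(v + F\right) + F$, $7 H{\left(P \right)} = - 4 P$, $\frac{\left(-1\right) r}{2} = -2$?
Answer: $- \frac{1346663}{49} + \frac{1161576 i \sqrt{6}}{49} \approx -27483.0 + 58067.0 i$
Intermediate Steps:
$r = 4$ ($r = \left(-2\right) \left(-2\right) = 4$)
$H{\left(P \right)} = - \frac{4 P}{7}$ ($H{\left(P \right)} = \frac{\left(-4\right) P}{7} = - \frac{4 P}{7}$)
$l{\left(v,F \right)} = v + 2 F$ ($l{\left(v,F \right)} = \left(F + v\right) + F = v + 2 F$)
$B{\left(Q \right)} = - 9 \sqrt{2} \sqrt{Q}$ ($B{\left(Q \right)} = - 9 \sqrt{Q + Q} = - 9 \sqrt{2 Q} = - 9 \sqrt{2} \sqrt{Q}$)
$\left(l{\left(r,H{\left(-5 \right)} \right)} \left(-19 + B{\left(-3 \right)}\right) + 49\right)^{2} = \left(\left(4 + 2 \left(\left(- \frac{4}{7}\right) \left(-5\right)\right)\right) \left(-19 - 9 \sqrt{2} \sqrt{-3}\right) + 49\right)^{2} = \left(\left(4 + 2 \cdot \frac{20}{7}\right) \left(-19 - 9 \sqrt{2} i \sqrt{3}\right) + 49\right)^{2} = \left(\left(4 + \frac{40}{7}\right) \left(-19 - 9 i \sqrt{6}\right) + 49\right)^{2} = \left(\frac{68 \left(-19 - 9 i \sqrt{6}\right)}{7} + 49\right)^{2} = \left(\left(- \frac{1292}{7} - \frac{612 i \sqrt{6}}{7}\right) + 49\right)^{2} = \left(- \frac{949}{7} - \frac{612 i \sqrt{6}}{7}\right)^{2}$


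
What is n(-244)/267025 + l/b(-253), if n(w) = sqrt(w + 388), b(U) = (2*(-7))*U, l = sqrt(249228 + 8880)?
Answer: 12/267025 + sqrt(64527)/1771 ≈ 0.14348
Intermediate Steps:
l = 2*sqrt(64527) (l = sqrt(258108) = 2*sqrt(64527) ≈ 508.04)
b(U) = -14*U
n(w) = sqrt(388 + w)
n(-244)/267025 + l/b(-253) = sqrt(388 - 244)/267025 + (2*sqrt(64527))/((-14*(-253))) = sqrt(144)*(1/267025) + (2*sqrt(64527))/3542 = 12*(1/267025) + (2*sqrt(64527))*(1/3542) = 12/267025 + sqrt(64527)/1771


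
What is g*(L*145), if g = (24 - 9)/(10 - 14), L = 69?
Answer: -150075/4 ≈ -37519.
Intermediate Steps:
g = -15/4 (g = 15/(-4) = 15*(-¼) = -15/4 ≈ -3.7500)
g*(L*145) = -1035*145/4 = -15/4*10005 = -150075/4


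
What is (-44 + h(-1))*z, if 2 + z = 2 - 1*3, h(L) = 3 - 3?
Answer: 132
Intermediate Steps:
h(L) = 0
z = -3 (z = -2 + (2 - 1*3) = -2 + (2 - 3) = -2 - 1 = -3)
(-44 + h(-1))*z = (-44 + 0)*(-3) = -44*(-3) = 132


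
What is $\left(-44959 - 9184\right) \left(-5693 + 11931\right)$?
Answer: $-337744034$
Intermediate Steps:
$\left(-44959 - 9184\right) \left(-5693 + 11931\right) = \left(-44959 - 9184\right) 6238 = \left(-54143\right) 6238 = -337744034$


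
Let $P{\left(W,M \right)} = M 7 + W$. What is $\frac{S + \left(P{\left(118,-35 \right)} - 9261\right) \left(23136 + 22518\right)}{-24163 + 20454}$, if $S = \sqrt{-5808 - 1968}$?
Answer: $\frac{428599752}{3709} - \frac{36 i \sqrt{6}}{3709} \approx 1.1556 \cdot 10^{5} - 0.023775 i$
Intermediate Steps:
$P{\left(W,M \right)} = W + 7 M$ ($P{\left(W,M \right)} = 7 M + W = W + 7 M$)
$S = 36 i \sqrt{6}$ ($S = \sqrt{-7776} = 36 i \sqrt{6} \approx 88.182 i$)
$\frac{S + \left(P{\left(118,-35 \right)} - 9261\right) \left(23136 + 22518\right)}{-24163 + 20454} = \frac{36 i \sqrt{6} + \left(\left(118 + 7 \left(-35\right)\right) - 9261\right) \left(23136 + 22518\right)}{-24163 + 20454} = \frac{36 i \sqrt{6} + \left(\left(118 - 245\right) - 9261\right) 45654}{-3709} = \left(36 i \sqrt{6} + \left(-127 - 9261\right) 45654\right) \left(- \frac{1}{3709}\right) = \left(36 i \sqrt{6} - 428599752\right) \left(- \frac{1}{3709}\right) = \left(-428599752 + 36 i \sqrt{6}\right) \left(- \frac{1}{3709}\right) = \frac{428599752}{3709} - \frac{36 i \sqrt{6}}{3709}$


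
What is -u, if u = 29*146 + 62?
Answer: -4296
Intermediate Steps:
u = 4296 (u = 4234 + 62 = 4296)
-u = -1*4296 = -4296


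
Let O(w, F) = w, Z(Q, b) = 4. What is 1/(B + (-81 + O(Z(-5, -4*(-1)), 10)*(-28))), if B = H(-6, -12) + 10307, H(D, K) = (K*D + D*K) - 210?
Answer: 1/10048 ≈ 9.9522e-5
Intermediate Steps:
H(D, K) = -210 + 2*D*K (H(D, K) = (D*K + D*K) - 210 = 2*D*K - 210 = -210 + 2*D*K)
B = 10241 (B = (-210 + 2*(-6)*(-12)) + 10307 = (-210 + 144) + 10307 = -66 + 10307 = 10241)
1/(B + (-81 + O(Z(-5, -4*(-1)), 10)*(-28))) = 1/(10241 + (-81 + 4*(-28))) = 1/(10241 + (-81 - 112)) = 1/(10241 - 193) = 1/10048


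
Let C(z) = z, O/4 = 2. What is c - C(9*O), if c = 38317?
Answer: 38245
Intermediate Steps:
O = 8 (O = 4*2 = 8)
c - C(9*O) = 38317 - 9*8 = 38317 - 1*72 = 38317 - 72 = 38245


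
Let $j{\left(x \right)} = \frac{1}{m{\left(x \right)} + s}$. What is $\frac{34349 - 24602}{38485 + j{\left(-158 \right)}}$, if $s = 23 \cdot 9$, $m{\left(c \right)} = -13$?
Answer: $\frac{630306}{2488697} \approx 0.25327$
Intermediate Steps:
$s = 207$
$j{\left(x \right)} = \frac{1}{194}$ ($j{\left(x \right)} = \frac{1}{-13 + 207} = \frac{1}{194}$)
$\frac{34349 - 24602}{38485 + j{\left(-158 \right)}} = \frac{34349 - 24602}{38485 + \frac{1}{194}} = \frac{9747}{\frac{7466091}{194}} = 9747 \cdot \frac{194}{7466091} = \frac{630306}{2488697}$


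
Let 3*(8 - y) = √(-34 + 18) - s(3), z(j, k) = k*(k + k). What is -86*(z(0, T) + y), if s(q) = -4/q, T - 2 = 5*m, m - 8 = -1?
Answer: -2125060/9 + 344*I/3 ≈ -2.3612e+5 + 114.67*I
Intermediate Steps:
m = 7 (m = 8 - 1 = 7)
T = 37 (T = 2 + 5*7 = 2 + 35 = 37)
z(j, k) = 2*k² (z(j, k) = k*(2*k) = 2*k²)
y = 68/9 - 4*I/3 (y = 8 - (√(-34 + 18) - (-4)/3)/3 = 8 - (√(-16) - (-4)/3)/3 = 8 - (4*I - 1*(-4/3))/3 = 8 - (4*I + 4/3)/3 = 8 - (4/3 + 4*I)/3 = 8 + (-4/9 - 4*I/3) = 68/9 - 4*I/3 ≈ 7.5556 - 1.3333*I)
-86*(z(0, T) + y) = -86*(2*37² + (68/9 - 4*I/3)) = -86*(2*1369 + (68/9 - 4*I/3)) = -86*(2738 + (68/9 - 4*I/3)) = -86*(24710/9 - 4*I/3) = -2125060/9 + 344*I/3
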